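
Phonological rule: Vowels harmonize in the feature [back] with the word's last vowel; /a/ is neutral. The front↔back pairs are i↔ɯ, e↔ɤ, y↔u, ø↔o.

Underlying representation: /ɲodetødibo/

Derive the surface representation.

[ɲodɤtodɯbo]

/e/ harmonizes with /o/ ([+back]) → [ɤ]
/ø/ harmonizes with /o/ ([+back]) → [o]
/i/ harmonizes with /o/ ([+back]) → [ɯ]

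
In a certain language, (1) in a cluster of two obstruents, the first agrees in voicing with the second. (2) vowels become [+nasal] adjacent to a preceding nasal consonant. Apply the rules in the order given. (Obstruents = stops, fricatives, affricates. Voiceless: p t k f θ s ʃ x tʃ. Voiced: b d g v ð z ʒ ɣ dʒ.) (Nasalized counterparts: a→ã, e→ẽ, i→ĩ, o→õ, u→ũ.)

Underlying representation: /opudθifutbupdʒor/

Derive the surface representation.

[oputθifudbubdʒor]

Rule 1: /d/ before /θ/ (voiceless) → [t]
Rule 1: /t/ before /b/ (voiced) → [d]
Rule 1: /p/ before /dʒ/ (voiced) → [b]
After rule 1: oputθifudbubdʒor
Rule 2: no segment meets the rule's conditions; no change.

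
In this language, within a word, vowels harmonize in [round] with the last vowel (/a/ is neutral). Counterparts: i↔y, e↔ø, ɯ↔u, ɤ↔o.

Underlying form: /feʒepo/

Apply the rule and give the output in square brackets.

[føʒøpo]

/e/ harmonizes with /o/ ([+round]) → [ø]
/e/ harmonizes with /o/ ([+round]) → [ø]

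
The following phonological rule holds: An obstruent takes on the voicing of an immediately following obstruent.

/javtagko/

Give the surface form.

[jaftakko]

/v/ before /t/ (voiceless) → [f]
/g/ before /k/ (voiceless) → [k]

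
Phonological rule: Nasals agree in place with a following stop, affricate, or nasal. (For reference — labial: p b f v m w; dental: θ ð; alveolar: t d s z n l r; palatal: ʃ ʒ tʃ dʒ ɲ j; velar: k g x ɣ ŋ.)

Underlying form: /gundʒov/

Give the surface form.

[guɲdʒov]

/n/ before /dʒ/ (palatal) → [ɲ]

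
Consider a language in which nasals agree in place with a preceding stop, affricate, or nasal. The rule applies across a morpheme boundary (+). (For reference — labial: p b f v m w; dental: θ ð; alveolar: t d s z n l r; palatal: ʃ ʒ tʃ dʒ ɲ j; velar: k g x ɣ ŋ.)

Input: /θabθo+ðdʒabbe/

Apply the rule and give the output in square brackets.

[θabθo+ðdʒabbe]

no segment meets the rule's conditions; no change.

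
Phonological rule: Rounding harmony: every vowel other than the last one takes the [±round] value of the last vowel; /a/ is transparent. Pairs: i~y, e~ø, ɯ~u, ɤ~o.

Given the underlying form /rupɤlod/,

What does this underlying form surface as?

[rupolod]

/ɤ/ harmonizes with /o/ ([+round]) → [o]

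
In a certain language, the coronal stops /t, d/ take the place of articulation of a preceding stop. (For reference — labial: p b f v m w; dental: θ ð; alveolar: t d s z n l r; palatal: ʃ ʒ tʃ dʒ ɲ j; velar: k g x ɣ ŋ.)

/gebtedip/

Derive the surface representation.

[gebpedip]

/t/ after /b/ (labial) → [p]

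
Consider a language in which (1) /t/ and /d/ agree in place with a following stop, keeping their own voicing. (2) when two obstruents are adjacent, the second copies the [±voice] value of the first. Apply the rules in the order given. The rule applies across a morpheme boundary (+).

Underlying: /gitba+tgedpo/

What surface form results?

[gippa+kkebbo]

Rule 1: /t/ before /b/ (labial) → [p]
Rule 1: /t/ before /g/ (velar) → [k]
Rule 1: /d/ before /p/ (labial) → [b]
After rule 1: gipba+kgebpo
Rule 2: /b/ after /p/ (voiceless) → [p]
Rule 2: /g/ after /k/ (voiceless) → [k]
Rule 2: /p/ after /b/ (voiced) → [b]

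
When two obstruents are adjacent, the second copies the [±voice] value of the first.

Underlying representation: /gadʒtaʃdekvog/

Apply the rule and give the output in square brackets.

/t/ after /dʒ/ (voiced) → [d]
/d/ after /ʃ/ (voiceless) → [t]
/v/ after /k/ (voiceless) → [f]

[gadʒdaʃtekfog]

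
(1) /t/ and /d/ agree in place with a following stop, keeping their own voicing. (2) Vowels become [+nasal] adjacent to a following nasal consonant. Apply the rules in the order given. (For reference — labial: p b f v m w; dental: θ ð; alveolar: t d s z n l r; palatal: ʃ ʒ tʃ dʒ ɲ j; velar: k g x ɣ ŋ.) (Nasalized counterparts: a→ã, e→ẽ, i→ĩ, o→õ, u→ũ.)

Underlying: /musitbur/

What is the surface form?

Rule 1: /t/ before /b/ (labial) → [p]
After rule 1: musipbur
Rule 2: no segment meets the rule's conditions; no change.

[musipbur]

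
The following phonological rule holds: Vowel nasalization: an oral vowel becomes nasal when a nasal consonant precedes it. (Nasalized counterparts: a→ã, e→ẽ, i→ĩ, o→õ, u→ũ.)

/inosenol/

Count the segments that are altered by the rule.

2

/o/ after nasal /n/ → [õ]
/o/ after nasal /n/ → [õ]
2 segments change.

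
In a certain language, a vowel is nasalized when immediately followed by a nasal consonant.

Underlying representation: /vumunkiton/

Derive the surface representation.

[vũmũnkitõn]

/u/ before nasal /m/ → [ũ]
/u/ before nasal /n/ → [ũ]
/o/ before nasal /n/ → [õ]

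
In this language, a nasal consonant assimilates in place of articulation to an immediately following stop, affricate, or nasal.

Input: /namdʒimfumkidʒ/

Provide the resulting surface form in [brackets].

/m/ before /dʒ/ (palatal) → [ɲ]
/m/ before /k/ (velar) → [ŋ]

[naɲdʒimfuŋkidʒ]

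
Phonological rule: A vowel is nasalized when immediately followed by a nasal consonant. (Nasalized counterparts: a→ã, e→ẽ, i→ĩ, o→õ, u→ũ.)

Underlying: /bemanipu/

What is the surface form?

[bẽmãnipu]

/e/ before nasal /m/ → [ẽ]
/a/ before nasal /n/ → [ã]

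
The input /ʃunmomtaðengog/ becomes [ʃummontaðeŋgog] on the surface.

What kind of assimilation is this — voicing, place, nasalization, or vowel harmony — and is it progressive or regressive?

/n/→[m] /m/→[n] /n/→[ŋ].
Each target copies a feature from the following segment, so the direction is regressive.

place assimilation, regressive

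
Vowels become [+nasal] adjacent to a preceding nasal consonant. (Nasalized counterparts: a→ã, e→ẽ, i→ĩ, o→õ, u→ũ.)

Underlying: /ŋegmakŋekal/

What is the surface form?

[ŋẽgmãkŋẽkal]

/e/ after nasal /ŋ/ → [ẽ]
/a/ after nasal /m/ → [ã]
/e/ after nasal /ŋ/ → [ẽ]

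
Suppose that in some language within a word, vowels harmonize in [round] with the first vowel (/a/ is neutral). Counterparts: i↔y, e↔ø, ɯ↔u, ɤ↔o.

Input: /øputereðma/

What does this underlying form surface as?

[øputørøðma]

/e/ harmonizes with /ø/ ([+round]) → [ø]
/e/ harmonizes with /ø/ ([+round]) → [ø]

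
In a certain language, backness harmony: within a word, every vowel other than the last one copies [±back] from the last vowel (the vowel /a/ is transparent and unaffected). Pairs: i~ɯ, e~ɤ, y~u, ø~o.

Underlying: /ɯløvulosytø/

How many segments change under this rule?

/ɯ/ harmonizes with /ø/ ([-back]) → [i]
/u/ harmonizes with /ø/ ([-back]) → [y]
/o/ harmonizes with /ø/ ([-back]) → [ø]
3 segments change.

3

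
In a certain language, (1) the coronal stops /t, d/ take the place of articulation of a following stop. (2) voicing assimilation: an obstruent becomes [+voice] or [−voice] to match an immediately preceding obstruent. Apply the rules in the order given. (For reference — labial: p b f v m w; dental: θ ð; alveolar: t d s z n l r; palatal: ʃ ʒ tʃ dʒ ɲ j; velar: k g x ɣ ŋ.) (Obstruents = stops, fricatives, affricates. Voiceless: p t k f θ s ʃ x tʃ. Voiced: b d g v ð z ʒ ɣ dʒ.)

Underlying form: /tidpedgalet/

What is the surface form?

Rule 1: /d/ before /p/ (labial) → [b]
Rule 1: /d/ before /g/ (velar) → [g]
After rule 1: tibpeggalet
Rule 2: /p/ after /b/ (voiced) → [b]

[tibbeggalet]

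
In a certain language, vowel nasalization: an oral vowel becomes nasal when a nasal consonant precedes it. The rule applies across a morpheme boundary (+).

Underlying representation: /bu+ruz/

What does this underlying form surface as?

[bu+ruz]

no segment meets the rule's conditions; no change.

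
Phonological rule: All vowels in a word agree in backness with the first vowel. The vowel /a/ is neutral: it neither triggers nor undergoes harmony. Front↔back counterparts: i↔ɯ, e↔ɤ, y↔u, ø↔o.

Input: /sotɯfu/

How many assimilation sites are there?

0

No segment meets the rule's conditions.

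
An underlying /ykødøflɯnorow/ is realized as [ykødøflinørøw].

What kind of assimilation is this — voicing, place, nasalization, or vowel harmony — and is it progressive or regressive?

/ɯ/→[i] /o/→[ø] /o/→[ø].
Vowels agree with the first vowel, so the harmony is progressive.

vowel harmony, progressive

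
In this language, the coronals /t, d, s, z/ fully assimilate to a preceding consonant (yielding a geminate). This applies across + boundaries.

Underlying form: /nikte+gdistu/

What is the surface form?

/t/ after /k/ → [k] (total assimilation)
/d/ after /g/ → [g] (total assimilation)
/t/ after /s/ → [s] (total assimilation)

[nikke+ggissu]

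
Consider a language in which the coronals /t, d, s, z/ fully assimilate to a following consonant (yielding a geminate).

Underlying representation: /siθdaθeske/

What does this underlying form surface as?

/s/ before /k/ → [k] (total assimilation)

[siθdaθekke]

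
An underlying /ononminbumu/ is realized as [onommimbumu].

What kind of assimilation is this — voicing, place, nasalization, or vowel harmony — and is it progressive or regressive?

/n/→[m] /n/→[m].
Each target copies a feature from the following segment, so the direction is regressive.

place assimilation, regressive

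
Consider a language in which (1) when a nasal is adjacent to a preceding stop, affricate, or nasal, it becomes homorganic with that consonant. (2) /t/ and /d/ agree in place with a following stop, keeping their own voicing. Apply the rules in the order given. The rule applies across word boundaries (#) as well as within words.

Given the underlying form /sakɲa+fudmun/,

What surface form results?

[sakŋa+fudnun]

Rule 1: /ɲ/ after /k/ (velar) → [ŋ]
Rule 1: /m/ after /d/ (alveolar) → [n]
After rule 1: sakŋa+fudnun
Rule 2: no segment meets the rule's conditions; no change.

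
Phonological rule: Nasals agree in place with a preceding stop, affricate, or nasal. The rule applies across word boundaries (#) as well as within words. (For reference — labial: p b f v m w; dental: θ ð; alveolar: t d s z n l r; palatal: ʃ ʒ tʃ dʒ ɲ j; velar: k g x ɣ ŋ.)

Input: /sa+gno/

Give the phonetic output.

/n/ after /g/ (velar) → [ŋ]

[sa+gŋo]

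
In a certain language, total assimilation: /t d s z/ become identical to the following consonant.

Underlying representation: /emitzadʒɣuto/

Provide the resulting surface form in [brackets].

/t/ before /z/ → [z] (total assimilation)

[emizzadʒɣuto]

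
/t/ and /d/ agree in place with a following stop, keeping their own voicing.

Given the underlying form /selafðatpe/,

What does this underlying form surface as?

[selafðappe]

/t/ before /p/ (labial) → [p]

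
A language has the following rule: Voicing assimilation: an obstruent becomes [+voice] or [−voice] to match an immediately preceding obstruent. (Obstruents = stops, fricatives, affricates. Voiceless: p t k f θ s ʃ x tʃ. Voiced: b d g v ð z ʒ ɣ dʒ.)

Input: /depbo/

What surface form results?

/b/ after /p/ (voiceless) → [p]

[deppo]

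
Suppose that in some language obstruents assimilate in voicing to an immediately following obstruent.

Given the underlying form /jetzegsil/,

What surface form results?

[jedzeksil]

/t/ before /z/ (voiced) → [d]
/g/ before /s/ (voiceless) → [k]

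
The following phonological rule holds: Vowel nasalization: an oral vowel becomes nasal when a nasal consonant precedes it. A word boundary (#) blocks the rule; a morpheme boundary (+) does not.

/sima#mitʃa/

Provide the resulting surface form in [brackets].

/a/ after nasal /m/ → [ã]
/i/ after nasal /m/ → [ĩ]

[simã#mĩtʃa]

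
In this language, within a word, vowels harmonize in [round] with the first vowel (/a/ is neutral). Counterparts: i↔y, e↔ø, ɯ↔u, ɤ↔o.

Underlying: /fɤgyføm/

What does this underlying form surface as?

/y/ harmonizes with /ɤ/ ([-round]) → [i]
/ø/ harmonizes with /ɤ/ ([-round]) → [e]

[fɤgifem]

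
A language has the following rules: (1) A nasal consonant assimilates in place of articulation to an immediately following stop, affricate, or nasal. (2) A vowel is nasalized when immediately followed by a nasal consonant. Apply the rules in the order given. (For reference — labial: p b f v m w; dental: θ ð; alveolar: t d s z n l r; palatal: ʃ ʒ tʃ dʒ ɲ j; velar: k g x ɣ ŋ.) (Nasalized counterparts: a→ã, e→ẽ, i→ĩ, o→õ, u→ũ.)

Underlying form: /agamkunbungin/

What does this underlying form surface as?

[agãŋkũmbũŋgĩn]

Rule 1: /m/ before /k/ (velar) → [ŋ]
Rule 1: /n/ before /b/ (labial) → [m]
Rule 1: /n/ before /g/ (velar) → [ŋ]
After rule 1: agaŋkumbuŋgin
Rule 2: /a/ before nasal /ŋ/ → [ã]
Rule 2: /u/ before nasal /m/ → [ũ]
Rule 2: /u/ before nasal /ŋ/ → [ũ]
Rule 2: /i/ before nasal /n/ → [ĩ]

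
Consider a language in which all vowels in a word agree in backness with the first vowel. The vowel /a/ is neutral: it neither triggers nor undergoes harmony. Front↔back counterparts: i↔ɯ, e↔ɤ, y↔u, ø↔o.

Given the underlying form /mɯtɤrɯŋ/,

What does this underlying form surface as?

no segment meets the rule's conditions; no change.

[mɯtɤrɯŋ]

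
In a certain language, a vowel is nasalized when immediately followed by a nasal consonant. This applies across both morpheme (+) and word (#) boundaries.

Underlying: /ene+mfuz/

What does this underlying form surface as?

/e/ before nasal /n/ → [ẽ]
/e/ before nasal /m/ → [ẽ]

[ẽnẽ+mfuz]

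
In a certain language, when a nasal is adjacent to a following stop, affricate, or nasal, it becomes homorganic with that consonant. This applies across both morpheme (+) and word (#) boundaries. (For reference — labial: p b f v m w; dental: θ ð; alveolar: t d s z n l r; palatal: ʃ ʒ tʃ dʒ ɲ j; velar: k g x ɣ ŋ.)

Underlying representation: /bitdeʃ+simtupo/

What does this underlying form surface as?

[bitdeʃ+sintupo]

/m/ before /t/ (alveolar) → [n]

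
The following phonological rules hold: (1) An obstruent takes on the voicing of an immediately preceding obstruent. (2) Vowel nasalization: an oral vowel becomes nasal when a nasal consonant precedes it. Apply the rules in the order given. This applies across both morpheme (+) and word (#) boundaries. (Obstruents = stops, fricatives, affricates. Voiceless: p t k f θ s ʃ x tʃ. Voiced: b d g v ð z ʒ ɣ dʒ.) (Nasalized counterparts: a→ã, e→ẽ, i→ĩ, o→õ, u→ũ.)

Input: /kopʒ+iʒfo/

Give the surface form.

Rule 1: /ʒ/ after /p/ (voiceless) → [ʃ]
Rule 1: /f/ after /ʒ/ (voiced) → [v]
After rule 1: kopʃ+iʒvo
Rule 2: no segment meets the rule's conditions; no change.

[kopʃ+iʒvo]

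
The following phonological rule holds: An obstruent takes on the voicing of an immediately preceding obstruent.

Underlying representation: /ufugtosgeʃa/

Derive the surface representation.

/t/ after /g/ (voiced) → [d]
/g/ after /s/ (voiceless) → [k]

[ufugdoskeʃa]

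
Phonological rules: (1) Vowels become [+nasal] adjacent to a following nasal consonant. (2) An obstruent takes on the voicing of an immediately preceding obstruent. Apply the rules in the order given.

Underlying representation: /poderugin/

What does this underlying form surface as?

[poderugĩn]

Rule 1: /i/ before nasal /n/ → [ĩ]
After rule 1: poderugĩn
Rule 2: no segment meets the rule's conditions; no change.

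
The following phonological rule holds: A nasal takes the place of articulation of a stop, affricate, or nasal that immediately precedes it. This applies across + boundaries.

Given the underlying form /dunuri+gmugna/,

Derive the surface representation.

[dunuri+gŋugŋa]

/m/ after /g/ (velar) → [ŋ]
/n/ after /g/ (velar) → [ŋ]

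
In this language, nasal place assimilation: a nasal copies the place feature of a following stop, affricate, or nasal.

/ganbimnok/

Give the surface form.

/n/ before /b/ (labial) → [m]
/m/ before /n/ (alveolar) → [n]

[gambinnok]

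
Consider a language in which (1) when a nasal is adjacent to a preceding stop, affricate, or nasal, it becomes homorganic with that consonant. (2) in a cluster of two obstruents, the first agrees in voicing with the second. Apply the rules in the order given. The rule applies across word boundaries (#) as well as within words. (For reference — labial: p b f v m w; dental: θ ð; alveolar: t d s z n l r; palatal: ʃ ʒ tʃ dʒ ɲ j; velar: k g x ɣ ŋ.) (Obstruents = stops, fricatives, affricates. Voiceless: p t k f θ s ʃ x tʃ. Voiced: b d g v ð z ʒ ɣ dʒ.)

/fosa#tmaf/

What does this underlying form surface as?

Rule 1: /m/ after /t/ (alveolar) → [n]
After rule 1: fosa#tnaf
Rule 2: no segment meets the rule's conditions; no change.

[fosa#tnaf]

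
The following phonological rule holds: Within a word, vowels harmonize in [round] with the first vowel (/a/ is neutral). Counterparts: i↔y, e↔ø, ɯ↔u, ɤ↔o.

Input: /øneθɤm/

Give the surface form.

/e/ harmonizes with /ø/ ([+round]) → [ø]
/ɤ/ harmonizes with /ø/ ([+round]) → [o]

[ønøθom]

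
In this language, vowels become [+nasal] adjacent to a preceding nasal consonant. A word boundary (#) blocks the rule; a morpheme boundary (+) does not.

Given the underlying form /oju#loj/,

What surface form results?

no segment meets the rule's conditions; no change.

[oju#loj]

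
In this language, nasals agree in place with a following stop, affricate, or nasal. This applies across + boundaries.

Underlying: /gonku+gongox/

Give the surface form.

[goŋku+goŋgox]

/n/ before /k/ (velar) → [ŋ]
/n/ before /g/ (velar) → [ŋ]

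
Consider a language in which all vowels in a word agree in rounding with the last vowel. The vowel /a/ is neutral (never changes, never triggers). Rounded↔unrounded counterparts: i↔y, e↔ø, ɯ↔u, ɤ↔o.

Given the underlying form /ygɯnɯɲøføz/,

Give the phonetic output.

[ygunuɲøføz]

/ɯ/ harmonizes with /ø/ ([+round]) → [u]
/ɯ/ harmonizes with /ø/ ([+round]) → [u]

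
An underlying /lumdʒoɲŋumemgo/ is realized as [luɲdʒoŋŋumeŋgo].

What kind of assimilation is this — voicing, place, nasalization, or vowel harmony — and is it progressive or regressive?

place assimilation, regressive

/m/→[ɲ] /ɲ/→[ŋ] /m/→[ŋ].
Each target copies a feature from the following segment, so the direction is regressive.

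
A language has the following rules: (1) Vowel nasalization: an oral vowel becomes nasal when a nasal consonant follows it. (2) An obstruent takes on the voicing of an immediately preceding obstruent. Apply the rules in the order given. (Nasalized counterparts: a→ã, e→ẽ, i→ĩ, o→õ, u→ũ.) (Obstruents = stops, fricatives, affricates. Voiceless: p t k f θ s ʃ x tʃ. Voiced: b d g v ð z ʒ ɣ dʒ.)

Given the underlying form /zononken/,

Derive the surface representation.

Rule 1: /o/ before nasal /n/ → [õ]
Rule 1: /o/ before nasal /n/ → [õ]
Rule 1: /e/ before nasal /n/ → [ẽ]
After rule 1: zõnõnkẽn
Rule 2: no segment meets the rule's conditions; no change.

[zõnõnkẽn]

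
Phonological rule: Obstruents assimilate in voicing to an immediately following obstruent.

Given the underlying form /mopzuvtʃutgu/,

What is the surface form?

/p/ before /z/ (voiced) → [b]
/v/ before /tʃ/ (voiceless) → [f]
/t/ before /g/ (voiced) → [d]

[mobzuftʃudgu]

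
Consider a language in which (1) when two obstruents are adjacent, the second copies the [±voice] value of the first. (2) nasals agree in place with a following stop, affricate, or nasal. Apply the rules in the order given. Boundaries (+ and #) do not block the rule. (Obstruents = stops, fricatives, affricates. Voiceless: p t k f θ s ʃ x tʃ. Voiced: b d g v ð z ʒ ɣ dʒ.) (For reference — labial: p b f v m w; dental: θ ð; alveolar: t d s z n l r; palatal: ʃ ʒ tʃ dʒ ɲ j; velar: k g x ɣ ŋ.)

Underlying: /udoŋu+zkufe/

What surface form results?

Rule 1: /k/ after /z/ (voiced) → [g]
After rule 1: udoŋu+zgufe
Rule 2: no segment meets the rule's conditions; no change.

[udoŋu+zgufe]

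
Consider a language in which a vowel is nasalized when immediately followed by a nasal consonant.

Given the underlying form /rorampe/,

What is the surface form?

[rorãmpe]

/a/ before nasal /m/ → [ã]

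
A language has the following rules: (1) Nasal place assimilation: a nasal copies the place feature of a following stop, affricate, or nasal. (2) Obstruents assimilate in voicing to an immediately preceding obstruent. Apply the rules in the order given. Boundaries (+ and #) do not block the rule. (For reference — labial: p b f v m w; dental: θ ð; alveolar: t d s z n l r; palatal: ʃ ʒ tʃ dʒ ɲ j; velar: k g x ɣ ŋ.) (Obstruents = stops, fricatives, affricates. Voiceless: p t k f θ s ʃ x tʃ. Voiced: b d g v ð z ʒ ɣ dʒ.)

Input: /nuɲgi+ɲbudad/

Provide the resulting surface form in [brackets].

Rule 1: /ɲ/ before /g/ (velar) → [ŋ]
Rule 1: /ɲ/ before /b/ (labial) → [m]
After rule 1: nuŋgi+mbudad
Rule 2: no segment meets the rule's conditions; no change.

[nuŋgi+mbudad]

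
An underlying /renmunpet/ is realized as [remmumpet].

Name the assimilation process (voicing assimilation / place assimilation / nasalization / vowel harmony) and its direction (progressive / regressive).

place assimilation, regressive

/n/→[m] /n/→[m].
Each target copies a feature from the following segment, so the direction is regressive.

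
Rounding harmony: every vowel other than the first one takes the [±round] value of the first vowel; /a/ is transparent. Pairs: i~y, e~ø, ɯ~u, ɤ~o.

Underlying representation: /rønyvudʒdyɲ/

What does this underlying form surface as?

no segment meets the rule's conditions; no change.

[rønyvudʒdyɲ]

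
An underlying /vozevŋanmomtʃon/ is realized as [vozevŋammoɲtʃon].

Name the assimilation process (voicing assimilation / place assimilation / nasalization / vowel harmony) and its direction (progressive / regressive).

place assimilation, regressive

/n/→[m] /m/→[ɲ].
Each target copies a feature from the following segment, so the direction is regressive.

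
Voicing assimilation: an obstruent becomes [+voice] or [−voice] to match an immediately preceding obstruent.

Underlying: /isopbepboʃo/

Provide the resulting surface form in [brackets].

[isoppeppoʃo]

/b/ after /p/ (voiceless) → [p]
/b/ after /p/ (voiceless) → [p]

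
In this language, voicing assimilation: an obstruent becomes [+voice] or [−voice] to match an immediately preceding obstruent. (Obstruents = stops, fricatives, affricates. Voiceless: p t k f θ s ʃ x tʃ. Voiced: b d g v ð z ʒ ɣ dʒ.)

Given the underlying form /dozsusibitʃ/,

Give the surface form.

[dozzusibitʃ]

/s/ after /z/ (voiced) → [z]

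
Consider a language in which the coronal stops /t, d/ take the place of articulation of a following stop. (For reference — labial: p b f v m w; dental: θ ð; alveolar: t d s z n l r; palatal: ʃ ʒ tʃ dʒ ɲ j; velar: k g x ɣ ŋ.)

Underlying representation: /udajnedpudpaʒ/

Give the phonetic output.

[udajnebpubpaʒ]

/d/ before /p/ (labial) → [b]
/d/ before /p/ (labial) → [b]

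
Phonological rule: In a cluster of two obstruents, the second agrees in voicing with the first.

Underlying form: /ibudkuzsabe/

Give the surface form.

[ibudguzzabe]

/k/ after /d/ (voiced) → [g]
/s/ after /z/ (voiced) → [z]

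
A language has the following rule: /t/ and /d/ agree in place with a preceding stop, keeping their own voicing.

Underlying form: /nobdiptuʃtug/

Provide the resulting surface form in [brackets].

[nobbippuʃtug]

/d/ after /b/ (labial) → [b]
/t/ after /p/ (labial) → [p]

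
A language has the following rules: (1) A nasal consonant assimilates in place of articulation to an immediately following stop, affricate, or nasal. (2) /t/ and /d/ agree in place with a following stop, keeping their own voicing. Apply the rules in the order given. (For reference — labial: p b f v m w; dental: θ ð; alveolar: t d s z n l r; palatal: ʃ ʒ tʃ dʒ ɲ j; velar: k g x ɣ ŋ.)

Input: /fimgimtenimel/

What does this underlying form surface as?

Rule 1: /m/ before /g/ (velar) → [ŋ]
Rule 1: /m/ before /t/ (alveolar) → [n]
After rule 1: fiŋgintenimel
Rule 2: no segment meets the rule's conditions; no change.

[fiŋgintenimel]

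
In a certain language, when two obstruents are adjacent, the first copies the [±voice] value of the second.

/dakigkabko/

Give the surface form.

/g/ before /k/ (voiceless) → [k]
/b/ before /k/ (voiceless) → [p]

[dakikkapko]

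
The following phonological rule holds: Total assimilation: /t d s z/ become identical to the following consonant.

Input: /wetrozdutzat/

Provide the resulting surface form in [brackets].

/t/ before /r/ → [r] (total assimilation)
/z/ before /d/ → [d] (total assimilation)
/t/ before /z/ → [z] (total assimilation)

[werrodduzzat]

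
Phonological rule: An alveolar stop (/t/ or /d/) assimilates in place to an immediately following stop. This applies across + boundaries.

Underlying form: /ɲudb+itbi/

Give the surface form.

/d/ before /b/ (labial) → [b]
/t/ before /b/ (labial) → [p]

[ɲubb+ipbi]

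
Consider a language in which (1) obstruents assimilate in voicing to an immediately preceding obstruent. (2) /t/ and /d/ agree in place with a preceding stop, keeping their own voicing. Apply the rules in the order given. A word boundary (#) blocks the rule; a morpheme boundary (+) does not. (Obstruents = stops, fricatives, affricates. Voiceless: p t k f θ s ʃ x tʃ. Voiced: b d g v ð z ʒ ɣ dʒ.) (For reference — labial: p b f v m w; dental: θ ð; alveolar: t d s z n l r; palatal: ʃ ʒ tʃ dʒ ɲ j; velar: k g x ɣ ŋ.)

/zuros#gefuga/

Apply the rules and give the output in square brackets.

Rule 1: no segment meets the rule's conditions; no change.
After rule 1: zuros#gefuga
Rule 2: no segment meets the rule's conditions; no change.

[zuros#gefuga]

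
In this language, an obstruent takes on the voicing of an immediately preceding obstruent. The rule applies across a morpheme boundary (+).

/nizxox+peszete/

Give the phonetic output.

[nizɣox+pessete]

/x/ after /z/ (voiced) → [ɣ]
/z/ after /s/ (voiceless) → [s]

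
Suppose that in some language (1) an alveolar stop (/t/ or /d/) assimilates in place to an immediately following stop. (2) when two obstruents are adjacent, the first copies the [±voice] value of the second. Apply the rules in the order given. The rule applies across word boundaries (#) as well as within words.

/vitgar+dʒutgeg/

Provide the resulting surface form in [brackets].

[viggar+dʒuggeg]

Rule 1: /t/ before /g/ (velar) → [k]
Rule 1: /t/ before /g/ (velar) → [k]
After rule 1: vikgar+dʒukgeg
Rule 2: /k/ before /g/ (voiced) → [g]
Rule 2: /k/ before /g/ (voiced) → [g]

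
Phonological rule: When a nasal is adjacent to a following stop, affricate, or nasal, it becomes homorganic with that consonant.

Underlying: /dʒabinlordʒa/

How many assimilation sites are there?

0

No segment meets the rule's conditions.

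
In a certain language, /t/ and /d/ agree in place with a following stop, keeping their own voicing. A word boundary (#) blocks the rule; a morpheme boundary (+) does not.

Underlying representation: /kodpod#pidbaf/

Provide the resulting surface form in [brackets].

/d/ before /p/ (labial) → [b]
/d/ before /b/ (labial) → [b]

[kobpod#pibbaf]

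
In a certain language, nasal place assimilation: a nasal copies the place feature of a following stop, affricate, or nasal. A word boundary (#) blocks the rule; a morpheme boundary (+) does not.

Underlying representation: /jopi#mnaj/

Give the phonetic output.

[jopi#nnaj]

/m/ before /n/ (alveolar) → [n]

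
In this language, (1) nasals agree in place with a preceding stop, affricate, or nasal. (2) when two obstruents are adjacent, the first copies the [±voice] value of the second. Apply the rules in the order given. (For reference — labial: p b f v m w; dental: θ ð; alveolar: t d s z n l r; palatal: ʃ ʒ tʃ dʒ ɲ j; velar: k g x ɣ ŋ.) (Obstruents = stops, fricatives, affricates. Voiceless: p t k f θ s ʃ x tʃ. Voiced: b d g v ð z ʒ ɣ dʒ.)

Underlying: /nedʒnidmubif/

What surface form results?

Rule 1: /n/ after /dʒ/ (palatal) → [ɲ]
Rule 1: /m/ after /d/ (alveolar) → [n]
After rule 1: nedʒɲidnubif
Rule 2: no segment meets the rule's conditions; no change.

[nedʒɲidnubif]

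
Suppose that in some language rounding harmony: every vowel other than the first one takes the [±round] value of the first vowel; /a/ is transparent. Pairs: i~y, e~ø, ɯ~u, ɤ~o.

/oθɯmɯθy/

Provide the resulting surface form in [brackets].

/ɯ/ harmonizes with /o/ ([+round]) → [u]
/ɯ/ harmonizes with /o/ ([+round]) → [u]

[oθumuθy]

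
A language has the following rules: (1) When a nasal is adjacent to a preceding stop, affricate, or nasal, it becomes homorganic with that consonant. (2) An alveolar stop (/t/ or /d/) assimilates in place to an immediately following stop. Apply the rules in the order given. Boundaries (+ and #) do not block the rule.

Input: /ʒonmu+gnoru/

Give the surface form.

Rule 1: /m/ after /n/ (alveolar) → [n]
Rule 1: /n/ after /g/ (velar) → [ŋ]
After rule 1: ʒonnu+gŋoru
Rule 2: no segment meets the rule's conditions; no change.

[ʒonnu+gŋoru]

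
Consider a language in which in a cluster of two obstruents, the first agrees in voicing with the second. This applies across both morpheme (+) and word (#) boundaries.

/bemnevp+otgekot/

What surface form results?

[bemnefp+odgekot]

/v/ before /p/ (voiceless) → [f]
/t/ before /g/ (voiced) → [d]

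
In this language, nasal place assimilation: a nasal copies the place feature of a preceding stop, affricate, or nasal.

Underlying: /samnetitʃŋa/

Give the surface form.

[sammetitʃɲa]

/n/ after /m/ (labial) → [m]
/ŋ/ after /tʃ/ (palatal) → [ɲ]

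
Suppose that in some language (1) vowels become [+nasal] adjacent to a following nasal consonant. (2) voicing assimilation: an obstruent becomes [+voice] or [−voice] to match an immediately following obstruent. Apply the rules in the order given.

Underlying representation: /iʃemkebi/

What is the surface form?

[iʃẽmkebi]

Rule 1: /e/ before nasal /m/ → [ẽ]
After rule 1: iʃẽmkebi
Rule 2: no segment meets the rule's conditions; no change.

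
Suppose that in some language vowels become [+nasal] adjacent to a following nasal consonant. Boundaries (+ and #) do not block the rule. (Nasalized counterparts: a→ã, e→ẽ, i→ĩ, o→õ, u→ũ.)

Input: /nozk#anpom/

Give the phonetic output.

/a/ before nasal /n/ → [ã]
/o/ before nasal /m/ → [õ]

[nozk#ãnpõm]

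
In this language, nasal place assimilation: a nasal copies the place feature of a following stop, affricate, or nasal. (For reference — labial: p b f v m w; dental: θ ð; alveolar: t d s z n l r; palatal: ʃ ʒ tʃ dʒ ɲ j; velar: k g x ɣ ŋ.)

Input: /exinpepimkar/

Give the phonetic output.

[eximpepiŋkar]

/n/ before /p/ (labial) → [m]
/m/ before /k/ (velar) → [ŋ]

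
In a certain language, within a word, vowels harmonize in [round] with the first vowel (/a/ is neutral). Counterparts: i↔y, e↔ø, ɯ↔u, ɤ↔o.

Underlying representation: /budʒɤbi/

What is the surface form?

[budʒoby]

/ɤ/ harmonizes with /u/ ([+round]) → [o]
/i/ harmonizes with /u/ ([+round]) → [y]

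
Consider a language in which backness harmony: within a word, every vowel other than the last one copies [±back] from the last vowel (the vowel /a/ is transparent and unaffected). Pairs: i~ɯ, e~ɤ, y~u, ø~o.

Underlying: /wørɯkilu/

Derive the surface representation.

[worɯkɯlu]

/ø/ harmonizes with /u/ ([+back]) → [o]
/i/ harmonizes with /u/ ([+back]) → [ɯ]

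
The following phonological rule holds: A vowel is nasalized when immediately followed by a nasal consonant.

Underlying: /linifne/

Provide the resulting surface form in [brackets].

/i/ before nasal /n/ → [ĩ]

[lĩnifne]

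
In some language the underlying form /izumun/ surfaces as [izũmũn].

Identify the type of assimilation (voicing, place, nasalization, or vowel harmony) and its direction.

/u/→[ũ] /u/→[ũ].
Each target copies a feature from the following segment, so the direction is regressive.

nasalization, regressive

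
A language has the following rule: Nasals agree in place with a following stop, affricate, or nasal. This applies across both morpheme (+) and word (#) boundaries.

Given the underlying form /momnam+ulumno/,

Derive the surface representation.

[monnam+ulunno]

/m/ before /n/ (alveolar) → [n]
/m/ before /n/ (alveolar) → [n]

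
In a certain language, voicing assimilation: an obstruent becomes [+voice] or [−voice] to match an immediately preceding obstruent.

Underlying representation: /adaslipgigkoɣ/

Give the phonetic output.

[adaslipkiggoɣ]

/g/ after /p/ (voiceless) → [k]
/k/ after /g/ (voiced) → [g]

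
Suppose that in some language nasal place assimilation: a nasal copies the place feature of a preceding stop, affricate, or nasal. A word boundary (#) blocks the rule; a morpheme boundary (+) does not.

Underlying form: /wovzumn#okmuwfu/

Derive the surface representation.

[wovzumm#okŋuwfu]

/n/ after /m/ (labial) → [m]
/m/ after /k/ (velar) → [ŋ]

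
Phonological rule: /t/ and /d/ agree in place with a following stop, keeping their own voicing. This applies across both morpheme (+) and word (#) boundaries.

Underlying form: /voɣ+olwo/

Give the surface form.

[voɣ+olwo]

no segment meets the rule's conditions; no change.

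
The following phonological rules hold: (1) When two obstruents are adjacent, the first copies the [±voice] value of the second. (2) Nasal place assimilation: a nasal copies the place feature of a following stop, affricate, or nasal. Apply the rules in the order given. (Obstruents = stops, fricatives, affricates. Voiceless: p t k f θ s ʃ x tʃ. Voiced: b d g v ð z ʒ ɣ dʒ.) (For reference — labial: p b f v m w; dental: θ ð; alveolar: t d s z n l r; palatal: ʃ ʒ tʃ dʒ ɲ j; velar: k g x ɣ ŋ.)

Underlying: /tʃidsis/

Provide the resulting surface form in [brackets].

Rule 1: /d/ before /s/ (voiceless) → [t]
After rule 1: tʃitsis
Rule 2: no segment meets the rule's conditions; no change.

[tʃitsis]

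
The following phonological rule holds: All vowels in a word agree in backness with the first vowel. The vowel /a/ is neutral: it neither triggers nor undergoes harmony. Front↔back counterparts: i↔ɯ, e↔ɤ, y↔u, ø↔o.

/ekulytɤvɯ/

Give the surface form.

[ekylytevi]

/u/ harmonizes with /e/ ([-back]) → [y]
/ɤ/ harmonizes with /e/ ([-back]) → [e]
/ɯ/ harmonizes with /e/ ([-back]) → [i]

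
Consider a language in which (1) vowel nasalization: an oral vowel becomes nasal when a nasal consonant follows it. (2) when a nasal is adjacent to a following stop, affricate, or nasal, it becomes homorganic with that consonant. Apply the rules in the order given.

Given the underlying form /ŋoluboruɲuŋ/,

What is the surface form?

[ŋoluborũɲũŋ]

Rule 1: /u/ before nasal /ɲ/ → [ũ]
Rule 1: /u/ before nasal /ŋ/ → [ũ]
After rule 1: ŋoluborũɲũŋ
Rule 2: no segment meets the rule's conditions; no change.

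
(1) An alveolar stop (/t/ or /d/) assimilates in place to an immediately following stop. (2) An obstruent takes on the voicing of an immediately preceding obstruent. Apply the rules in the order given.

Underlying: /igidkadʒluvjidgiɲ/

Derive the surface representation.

[igiggadʒluvjiggiɲ]

Rule 1: /d/ before /k/ (velar) → [g]
Rule 1: /d/ before /g/ (velar) → [g]
After rule 1: igigkadʒluvjiggiɲ
Rule 2: /k/ after /g/ (voiced) → [g]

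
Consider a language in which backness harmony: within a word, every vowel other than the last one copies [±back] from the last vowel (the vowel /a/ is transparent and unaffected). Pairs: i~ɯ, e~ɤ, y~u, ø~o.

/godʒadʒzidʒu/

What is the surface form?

/i/ harmonizes with /u/ ([+back]) → [ɯ]

[godʒadʒzɯdʒu]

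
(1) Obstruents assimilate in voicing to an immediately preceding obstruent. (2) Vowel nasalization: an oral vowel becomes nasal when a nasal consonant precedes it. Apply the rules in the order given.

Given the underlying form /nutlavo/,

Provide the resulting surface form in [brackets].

Rule 1: no segment meets the rule's conditions; no change.
After rule 1: nutlavo
Rule 2: /u/ after nasal /n/ → [ũ]

[nũtlavo]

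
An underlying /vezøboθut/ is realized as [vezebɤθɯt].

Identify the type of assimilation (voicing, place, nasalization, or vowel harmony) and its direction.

vowel harmony, progressive

/ø/→[e] /o/→[ɤ] /u/→[ɯ].
Vowels agree with the first vowel, so the harmony is progressive.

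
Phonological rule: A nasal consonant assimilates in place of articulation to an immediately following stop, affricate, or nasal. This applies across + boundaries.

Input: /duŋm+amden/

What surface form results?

[dumm+anden]

/ŋ/ before /m/ (labial) → [m]
/m/ before /d/ (alveolar) → [n]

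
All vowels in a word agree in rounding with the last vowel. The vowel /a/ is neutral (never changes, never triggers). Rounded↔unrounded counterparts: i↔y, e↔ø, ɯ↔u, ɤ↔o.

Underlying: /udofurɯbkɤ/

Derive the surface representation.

[ɯdɤfɯrɯbkɤ]

/u/ harmonizes with /ɤ/ ([-round]) → [ɯ]
/o/ harmonizes with /ɤ/ ([-round]) → [ɤ]
/u/ harmonizes with /ɤ/ ([-round]) → [ɯ]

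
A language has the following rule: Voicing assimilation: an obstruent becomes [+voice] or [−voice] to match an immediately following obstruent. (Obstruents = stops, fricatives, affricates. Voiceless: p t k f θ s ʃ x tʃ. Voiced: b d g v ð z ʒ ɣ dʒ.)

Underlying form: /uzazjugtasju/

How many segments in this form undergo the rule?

/g/ before /t/ (voiceless) → [k]
1 segment changes.

1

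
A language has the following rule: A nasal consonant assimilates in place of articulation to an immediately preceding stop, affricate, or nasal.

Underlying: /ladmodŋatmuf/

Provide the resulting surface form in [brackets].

/m/ after /d/ (alveolar) → [n]
/ŋ/ after /d/ (alveolar) → [n]
/m/ after /t/ (alveolar) → [n]

[ladnodnatnuf]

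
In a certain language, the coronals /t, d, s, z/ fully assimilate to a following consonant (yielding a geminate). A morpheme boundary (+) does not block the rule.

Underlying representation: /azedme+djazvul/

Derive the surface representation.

/d/ before /m/ → [m] (total assimilation)
/d/ before /j/ → [j] (total assimilation)
/z/ before /v/ → [v] (total assimilation)

[azemme+jjavvul]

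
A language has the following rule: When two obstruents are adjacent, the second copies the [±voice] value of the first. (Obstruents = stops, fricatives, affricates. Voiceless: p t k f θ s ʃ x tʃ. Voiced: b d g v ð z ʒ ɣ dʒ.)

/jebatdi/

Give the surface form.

/d/ after /t/ (voiceless) → [t]

[jebatti]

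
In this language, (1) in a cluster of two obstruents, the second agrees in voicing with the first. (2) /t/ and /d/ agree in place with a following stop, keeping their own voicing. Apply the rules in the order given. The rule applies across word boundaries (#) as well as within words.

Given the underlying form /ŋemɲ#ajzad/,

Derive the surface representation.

[ŋemɲ#ajzad]

Rule 1: no segment meets the rule's conditions; no change.
After rule 1: ŋemɲ#ajzad
Rule 2: no segment meets the rule's conditions; no change.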